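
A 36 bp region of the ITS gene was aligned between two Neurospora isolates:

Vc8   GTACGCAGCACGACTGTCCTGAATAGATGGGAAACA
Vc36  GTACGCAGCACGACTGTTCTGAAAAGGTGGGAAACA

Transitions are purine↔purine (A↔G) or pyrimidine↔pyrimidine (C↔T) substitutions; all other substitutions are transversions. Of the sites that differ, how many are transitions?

2

Mismatches occur at site 18 (C→T, transition), site 24 (T→A, transversion), site 27 (A→G, transition).
Of the 3 differences, 2 transitions and 1 transversion, so the answer is 2.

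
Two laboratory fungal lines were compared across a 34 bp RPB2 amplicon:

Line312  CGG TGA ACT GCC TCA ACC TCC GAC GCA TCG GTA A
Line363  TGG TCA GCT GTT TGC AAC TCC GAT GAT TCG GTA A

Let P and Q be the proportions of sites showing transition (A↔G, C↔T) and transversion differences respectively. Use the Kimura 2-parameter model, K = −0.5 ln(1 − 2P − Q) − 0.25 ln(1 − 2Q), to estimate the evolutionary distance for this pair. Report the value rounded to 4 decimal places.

0.4268

Differing sites — 1:C/T (Ti); 5:G/C (Tv); 7:A/G (Ti); 11:C/T (Ti); 12:C/T (Ti); 14:C/G (Tv); 15:A/C (Tv); 17:C/A (Tv); 24:C/T (Ti); 26:C/A (Tv); 27:A/T (Tv).
Of the 11 differences, 5 transitions and 6 transversions over 34 sites: P = 5/34 = 0.147059, Q = 6/34 = 0.176471.
d = −0.5·ln(0.529411) − 0.25·ln(0.647058) = −0.5·(-0.635990) − 0.25·(-0.435319) = 0.4268.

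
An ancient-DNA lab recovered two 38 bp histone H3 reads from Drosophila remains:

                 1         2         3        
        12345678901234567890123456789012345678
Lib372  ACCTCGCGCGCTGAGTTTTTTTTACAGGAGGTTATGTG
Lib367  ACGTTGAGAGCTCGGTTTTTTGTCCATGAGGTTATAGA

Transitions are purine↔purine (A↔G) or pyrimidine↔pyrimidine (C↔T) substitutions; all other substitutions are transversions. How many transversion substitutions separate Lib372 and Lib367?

8

The sequences differ at positions 3 (C/G, transversion), 5 (C/T, transition), 7 (C/A, transversion), 9 (C/A, transversion), 13 (G/C, transversion), 14 (A/G, transition), 22 (T/G, transversion), 24 (A/C, transversion), 27 (G/T, transversion), 36 (G/A, transition), 37 (T/G, transversion), 38 (G/A, transition).
Of the 12 differences, 4 transitions and 8 transversions, so the answer is 8.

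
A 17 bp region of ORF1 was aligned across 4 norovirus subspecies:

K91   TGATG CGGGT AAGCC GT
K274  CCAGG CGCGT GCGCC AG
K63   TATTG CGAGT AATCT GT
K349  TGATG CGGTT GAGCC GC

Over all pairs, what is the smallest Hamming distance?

3

Pairwise Hamming distances:
  K91 vs K274: 8
  K91 vs K63: 5
  K91 vs K349: 3
  K274 vs K63: 11
  K274 vs K349: 8
  K63 vs K349: 8
The smallest is 3, between K91 and K349.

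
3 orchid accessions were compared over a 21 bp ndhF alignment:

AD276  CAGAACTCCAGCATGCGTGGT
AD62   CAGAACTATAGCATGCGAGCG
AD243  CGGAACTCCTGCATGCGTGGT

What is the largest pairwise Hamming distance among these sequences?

Pairwise Hamming distances:
  AD276 vs AD62: 5
  AD276 vs AD243: 2
  AD62 vs AD243: 7
The largest is 7, between AD62 and AD243.

7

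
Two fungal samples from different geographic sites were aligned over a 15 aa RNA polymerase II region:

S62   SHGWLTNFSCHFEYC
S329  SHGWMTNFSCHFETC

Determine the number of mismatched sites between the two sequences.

Mismatches occur at site 5 (L→M), site 14 (Y→T).
That gives 2 mismatches out of 15 aligned sites, so the Hamming distance is 2.

2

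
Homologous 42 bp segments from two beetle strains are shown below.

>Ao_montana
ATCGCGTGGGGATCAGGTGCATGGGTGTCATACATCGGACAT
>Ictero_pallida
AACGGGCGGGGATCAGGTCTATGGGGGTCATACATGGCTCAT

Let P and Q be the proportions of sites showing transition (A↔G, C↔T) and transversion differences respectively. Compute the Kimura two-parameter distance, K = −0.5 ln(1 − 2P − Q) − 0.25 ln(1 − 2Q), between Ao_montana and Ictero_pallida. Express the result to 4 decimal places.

0.2532

The sequences differ at positions 2 (T/A, transversion), 5 (C/G, transversion), 7 (T/C, transition), 19 (G/C, transversion), 20 (C/T, transition), 26 (T/G, transversion), 36 (C/G, transversion), 38 (G/C, transversion), 39 (A/T, transversion).
Of the 9 differences, 2 transitions and 7 transversions over 42 sites: P = 2/42 = 0.047619, Q = 7/42 = 0.166667.
d = −0.5·ln(0.738095) − 0.25·ln(0.666666) = −0.5·(-0.303683) − 0.25·(-0.405466) = 0.2532.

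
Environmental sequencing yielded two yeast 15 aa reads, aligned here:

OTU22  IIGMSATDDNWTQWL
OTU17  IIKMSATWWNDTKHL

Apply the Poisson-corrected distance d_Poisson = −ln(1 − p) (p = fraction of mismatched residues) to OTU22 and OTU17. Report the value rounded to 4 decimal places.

Differing sites — 3:G/K; 8:D/W; 9:D/W; 11:W/D; 13:Q/K; 14:W/H.
p = 6/15 = 0.400000.
d = −ln(1 − 0.400000) = −ln(0.600000) = 0.5108.

0.5108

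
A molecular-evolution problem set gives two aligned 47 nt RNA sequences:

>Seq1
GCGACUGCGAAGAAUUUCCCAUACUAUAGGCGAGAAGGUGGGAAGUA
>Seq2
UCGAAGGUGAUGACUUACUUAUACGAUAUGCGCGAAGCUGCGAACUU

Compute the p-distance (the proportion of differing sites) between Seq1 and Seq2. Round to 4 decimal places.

0.3404

The sequences differ at positions 1 (G/U), 5 (C/A), 6 (U/G), 8 (C/U), 11 (A/U), 14 (A/C), 17 (U/A), 19 (C/U), 20 (C/U), 25 (U/G), 29 (G/U), 33 (A/C), 38 (G/C), 41 (G/C), 45 (G/C), 47 (A/U).
There are 16 differences over 47 sites, so p = 16/47 = 0.3404.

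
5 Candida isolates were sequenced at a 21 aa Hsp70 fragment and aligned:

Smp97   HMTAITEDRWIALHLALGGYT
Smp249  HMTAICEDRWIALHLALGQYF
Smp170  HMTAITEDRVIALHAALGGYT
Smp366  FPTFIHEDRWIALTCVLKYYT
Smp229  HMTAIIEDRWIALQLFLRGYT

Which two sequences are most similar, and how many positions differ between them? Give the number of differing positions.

2

Pairwise Hamming distances:
  Smp97 vs Smp249: 3
  Smp97 vs Smp170: 2
  Smp97 vs Smp366: 9
  Smp97 vs Smp229: 4
  Smp249 vs Smp170: 5
  Smp249 vs Smp366: 10
  Smp249 vs Smp229: 6
  Smp170 vs Smp366: 10
  Smp170 vs Smp229: 6
  Smp366 vs Smp229: 9
The smallest is 2, between Smp97 and Smp170.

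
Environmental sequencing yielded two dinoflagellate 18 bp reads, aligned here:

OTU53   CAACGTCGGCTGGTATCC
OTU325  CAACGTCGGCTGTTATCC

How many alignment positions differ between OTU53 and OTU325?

1

The sequences differ at position 13 (G/T).
That gives 1 mismatch out of 18 aligned sites, so the Hamming distance is 1.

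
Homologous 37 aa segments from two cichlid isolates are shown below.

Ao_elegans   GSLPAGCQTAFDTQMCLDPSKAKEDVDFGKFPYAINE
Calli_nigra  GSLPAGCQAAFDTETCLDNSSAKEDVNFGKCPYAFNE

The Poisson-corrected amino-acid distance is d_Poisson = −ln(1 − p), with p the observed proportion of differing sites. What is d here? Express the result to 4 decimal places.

Differing sites — 9:T/A; 14:Q/E; 15:M/T; 19:P/N; 21:K/S; 27:D/N; 31:F/C; 35:I/F.
p = 8/37 = 0.216216.
d = −ln(1 − 0.216216) = −ln(0.783784) = 0.2436.

0.2436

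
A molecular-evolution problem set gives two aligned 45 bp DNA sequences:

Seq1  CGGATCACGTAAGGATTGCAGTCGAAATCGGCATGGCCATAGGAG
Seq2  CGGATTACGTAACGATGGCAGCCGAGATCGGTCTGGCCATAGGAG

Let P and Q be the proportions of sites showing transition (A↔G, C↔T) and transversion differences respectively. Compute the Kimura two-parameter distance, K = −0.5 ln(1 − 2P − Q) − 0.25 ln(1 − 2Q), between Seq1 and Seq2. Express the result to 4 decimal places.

0.1759

Mismatches occur at site 6 (C↔T, transition), site 13 (G↔C, transversion), site 17 (T↔G, transversion), site 22 (T↔C, transition), site 26 (A↔G, transition), site 32 (C↔T, transition), site 33 (A↔C, transversion).
Of the 7 differences, 4 transitions and 3 transversions over 45 sites: P = 4/45 = 0.088889, Q = 3/45 = 0.066667.
d = −0.5·ln(0.755555) − 0.25·ln(0.866666) = −0.5·(-0.280303) − 0.25·(-0.143102) = 0.1759.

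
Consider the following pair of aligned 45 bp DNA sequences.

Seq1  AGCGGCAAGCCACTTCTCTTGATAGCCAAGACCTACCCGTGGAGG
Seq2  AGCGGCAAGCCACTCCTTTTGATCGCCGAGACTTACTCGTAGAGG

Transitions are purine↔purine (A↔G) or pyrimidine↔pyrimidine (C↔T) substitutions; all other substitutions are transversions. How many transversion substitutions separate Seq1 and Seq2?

1

The sequences differ at positions 15 (T/C, transition), 18 (C/T, transition), 24 (A/C, transversion), 28 (A/G, transition), 33 (C/T, transition), 37 (C/T, transition), 41 (G/A, transition).
Of the 7 differences, 6 transitions and 1 transversion, so the answer is 1.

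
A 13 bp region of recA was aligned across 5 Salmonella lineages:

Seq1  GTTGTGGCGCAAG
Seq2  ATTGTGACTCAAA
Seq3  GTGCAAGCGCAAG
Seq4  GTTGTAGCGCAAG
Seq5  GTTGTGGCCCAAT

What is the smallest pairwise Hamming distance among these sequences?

Pairwise Hamming distances:
  Seq1 vs Seq2: 4
  Seq1 vs Seq3: 4
  Seq1 vs Seq4: 1
  Seq1 vs Seq5: 2
  Seq2 vs Seq3: 8
  Seq2 vs Seq4: 5
  Seq2 vs Seq5: 4
  Seq3 vs Seq4: 3
  Seq3 vs Seq5: 6
  Seq4 vs Seq5: 3
The smallest is 1, between Seq1 and Seq4.

1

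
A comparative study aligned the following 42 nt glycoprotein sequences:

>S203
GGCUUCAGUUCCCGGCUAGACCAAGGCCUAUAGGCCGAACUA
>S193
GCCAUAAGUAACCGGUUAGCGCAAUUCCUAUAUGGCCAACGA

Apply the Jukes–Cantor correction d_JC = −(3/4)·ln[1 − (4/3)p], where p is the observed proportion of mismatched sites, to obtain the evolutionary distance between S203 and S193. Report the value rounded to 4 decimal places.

Differing sites — 2:G/C; 4:U/A; 6:C/A; 10:U/A; 11:C/A; 16:C/U; 20:A/C; 21:C/G; 25:G/U; 26:G/U; 33:G/U; 35:C/G; 37:G/C; 41:U/G.
p = 14/42 = 0.333333.
d = −0.75 · ln(1 − (4/3)·0.333333) = −0.75 · ln(0.555556) = −0.75 · (-0.587786) = 0.4408.

0.4408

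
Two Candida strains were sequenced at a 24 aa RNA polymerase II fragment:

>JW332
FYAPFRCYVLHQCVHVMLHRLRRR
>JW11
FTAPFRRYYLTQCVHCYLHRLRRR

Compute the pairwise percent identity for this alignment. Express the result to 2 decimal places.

75.00%

The sequences differ at positions 2 (Y/T), 7 (C/R), 9 (V/Y), 11 (H/T), 16 (V/C), 17 (M/Y).
18 of the 24 sites match, so the percent identity is 18/24 × 100 = 75.00%.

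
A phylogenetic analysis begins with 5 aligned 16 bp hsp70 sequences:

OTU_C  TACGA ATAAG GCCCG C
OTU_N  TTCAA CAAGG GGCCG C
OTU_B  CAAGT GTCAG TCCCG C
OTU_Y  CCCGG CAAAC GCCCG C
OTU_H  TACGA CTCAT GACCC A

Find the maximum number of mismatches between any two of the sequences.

11

Pairwise Hamming distances:
  OTU_C vs OTU_N: 6
  OTU_C vs OTU_B: 6
  OTU_C vs OTU_Y: 6
  OTU_C vs OTU_H: 6
  OTU_N vs OTU_B: 11
  OTU_N vs OTU_Y: 7
  OTU_N vs OTU_H: 9
  OTU_B vs OTU_Y: 8
  OTU_B vs OTU_H: 9
  OTU_Y vs OTU_H: 9
The largest is 11, between OTU_N and OTU_B.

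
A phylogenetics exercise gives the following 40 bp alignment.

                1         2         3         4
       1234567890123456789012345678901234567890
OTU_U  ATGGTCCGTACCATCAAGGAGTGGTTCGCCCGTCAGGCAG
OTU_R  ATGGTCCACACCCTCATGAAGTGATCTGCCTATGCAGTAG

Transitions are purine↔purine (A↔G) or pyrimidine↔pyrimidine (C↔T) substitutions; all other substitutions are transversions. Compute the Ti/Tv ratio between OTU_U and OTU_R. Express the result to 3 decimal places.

2.500

Mismatches occur at site 8 (G→A, transition), site 9 (T→C, transition), site 13 (A→C, transversion), site 17 (A→T, transversion), site 19 (G→A, transition), site 24 (G→A, transition), site 26 (T→C, transition), site 27 (C→T, transition), site 31 (C→T, transition), site 32 (G→A, transition), site 34 (C→G, transversion), site 35 (A→C, transversion), site 36 (G→A, transition), site 38 (C→T, transition).
Of the 14 differences, 10 transitions and 4 transversions, so Ti/Tv = 10/4 = 2.500.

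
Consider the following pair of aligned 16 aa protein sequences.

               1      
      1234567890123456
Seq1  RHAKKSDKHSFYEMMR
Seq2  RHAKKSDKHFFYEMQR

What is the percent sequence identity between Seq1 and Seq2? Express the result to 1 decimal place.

Differing sites — 10:S/F; 15:M/Q.
14 of the 16 sites match, so the percent identity is 14/16 × 100 = 87.5%.

87.5%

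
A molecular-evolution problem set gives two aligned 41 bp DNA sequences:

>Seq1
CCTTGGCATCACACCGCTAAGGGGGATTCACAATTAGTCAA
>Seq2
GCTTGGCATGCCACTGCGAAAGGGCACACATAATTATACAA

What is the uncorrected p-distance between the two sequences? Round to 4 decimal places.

Mismatches occur at site 1 (C↔G), site 10 (C↔G), site 11 (A↔C), site 15 (C↔T), site 18 (T↔G), site 21 (G↔A), site 25 (G↔C), site 27 (T↔C), site 28 (T↔A), site 31 (C↔T), site 37 (G↔T), site 38 (T↔A).
There are 12 differences over 41 sites, so p = 12/41 = 0.2927.

0.2927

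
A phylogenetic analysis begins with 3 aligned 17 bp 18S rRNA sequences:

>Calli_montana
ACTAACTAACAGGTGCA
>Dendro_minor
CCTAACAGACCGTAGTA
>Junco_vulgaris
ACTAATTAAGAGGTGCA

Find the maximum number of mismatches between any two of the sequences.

Pairwise Hamming distances:
  Calli_montana vs Dendro_minor: 7
  Calli_montana vs Junco_vulgaris: 2
  Dendro_minor vs Junco_vulgaris: 9
The largest is 9, between Dendro_minor and Junco_vulgaris.

9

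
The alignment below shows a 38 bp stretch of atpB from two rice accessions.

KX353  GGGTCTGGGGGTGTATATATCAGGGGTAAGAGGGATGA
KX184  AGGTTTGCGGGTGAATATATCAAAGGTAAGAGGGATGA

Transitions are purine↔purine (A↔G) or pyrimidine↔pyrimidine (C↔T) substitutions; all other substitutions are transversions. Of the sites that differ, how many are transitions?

4

Mismatches occur at site 1 (G↔A, transition), site 5 (C↔T, transition), site 8 (G↔C, transversion), site 14 (T↔A, transversion), site 23 (G↔A, transition), site 24 (G↔A, transition).
Of the 6 differences, 4 transitions and 2 transversions, so the answer is 4.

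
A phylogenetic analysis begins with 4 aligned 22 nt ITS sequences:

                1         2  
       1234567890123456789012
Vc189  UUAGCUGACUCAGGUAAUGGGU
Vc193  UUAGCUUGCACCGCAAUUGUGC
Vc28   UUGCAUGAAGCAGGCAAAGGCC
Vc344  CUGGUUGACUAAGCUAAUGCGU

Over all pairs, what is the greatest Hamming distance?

Pairwise Hamming distances:
  Vc189 vs Vc193: 9
  Vc189 vs Vc28: 9
  Vc189 vs Vc344: 6
  Vc193 vs Vc28: 14
  Vc193 vs Vc344: 12
  Vc28 vs Vc344: 12
The largest is 14, between Vc193 and Vc28.

14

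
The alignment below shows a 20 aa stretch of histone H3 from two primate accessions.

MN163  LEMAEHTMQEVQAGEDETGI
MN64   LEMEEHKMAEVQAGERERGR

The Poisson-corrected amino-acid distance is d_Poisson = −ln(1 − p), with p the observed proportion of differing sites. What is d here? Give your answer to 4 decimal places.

0.3567

Mismatches occur at site 4 (A/E), site 7 (T/K), site 9 (Q/A), site 16 (D/R), site 18 (T/R), site 20 (I/R).
p = 6/20 = 0.300000.
d = −ln(1 − 0.300000) = −ln(0.700000) = 0.3567.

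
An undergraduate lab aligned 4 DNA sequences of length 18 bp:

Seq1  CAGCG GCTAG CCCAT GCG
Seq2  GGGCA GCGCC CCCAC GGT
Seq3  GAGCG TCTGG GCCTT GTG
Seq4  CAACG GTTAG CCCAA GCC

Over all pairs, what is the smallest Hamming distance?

Pairwise Hamming distances:
  Seq1 vs Seq2: 9
  Seq1 vs Seq3: 6
  Seq1 vs Seq4: 4
  Seq2 vs Seq3: 11
  Seq2 vs Seq4: 11
  Seq3 vs Seq4: 10
The smallest is 4, between Seq1 and Seq4.

4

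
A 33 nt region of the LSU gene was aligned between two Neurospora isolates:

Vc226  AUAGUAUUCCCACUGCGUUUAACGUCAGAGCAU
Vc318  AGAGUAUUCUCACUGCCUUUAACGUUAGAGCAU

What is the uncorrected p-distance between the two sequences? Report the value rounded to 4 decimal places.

0.1212

The sequences differ at positions 2 (U/G), 10 (C/U), 17 (G/C), 26 (C/U).
There are 4 differences over 33 sites, so p = 4/33 = 0.1212.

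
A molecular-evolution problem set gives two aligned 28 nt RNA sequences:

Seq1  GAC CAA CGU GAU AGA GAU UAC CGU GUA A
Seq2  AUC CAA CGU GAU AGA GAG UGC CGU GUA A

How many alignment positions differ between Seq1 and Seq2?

The sequences differ at positions 1 (G/A), 2 (A/U), 18 (U/G), 20 (A/G).
That gives 4 mismatches out of 28 aligned sites, so the Hamming distance is 4.

4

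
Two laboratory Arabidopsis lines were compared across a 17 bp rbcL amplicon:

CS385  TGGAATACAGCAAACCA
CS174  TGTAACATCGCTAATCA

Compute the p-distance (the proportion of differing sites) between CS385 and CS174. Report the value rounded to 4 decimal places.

Mismatches occur at site 3 (G→T), site 6 (T→C), site 8 (C→T), site 9 (A→C), site 12 (A→T), site 15 (C→T).
There are 6 differences over 17 sites, so p = 6/17 = 0.3529.

0.3529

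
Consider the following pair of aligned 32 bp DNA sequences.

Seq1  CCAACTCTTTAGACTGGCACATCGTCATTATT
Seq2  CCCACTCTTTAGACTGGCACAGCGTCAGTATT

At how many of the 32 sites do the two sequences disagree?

3

Mismatches occur at site 3 (A↔C), site 22 (T↔G), site 28 (T↔G).
That gives 3 mismatches out of 32 aligned sites, so the Hamming distance is 3.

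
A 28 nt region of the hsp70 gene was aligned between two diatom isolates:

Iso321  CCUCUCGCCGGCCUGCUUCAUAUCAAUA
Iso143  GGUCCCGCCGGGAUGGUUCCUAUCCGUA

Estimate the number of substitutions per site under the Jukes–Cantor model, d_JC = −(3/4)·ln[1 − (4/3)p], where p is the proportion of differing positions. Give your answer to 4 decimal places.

0.4197

The sequences differ at positions 1 (C/G), 2 (C/G), 5 (U/C), 12 (C/G), 13 (C/A), 16 (C/G), 20 (A/C), 25 (A/C), 26 (A/G).
p = 9/28 = 0.321429.
d = −0.75 · ln(1 − (4/3)·0.321429) = −0.75 · ln(0.571428) = −0.75 · (-0.559617) = 0.4197.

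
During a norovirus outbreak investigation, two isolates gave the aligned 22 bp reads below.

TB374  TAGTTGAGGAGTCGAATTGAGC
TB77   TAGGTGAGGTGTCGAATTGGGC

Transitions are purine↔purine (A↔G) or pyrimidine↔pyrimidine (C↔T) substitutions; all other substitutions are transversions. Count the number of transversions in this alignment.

2

Differing sites — 4:T/G (Tv); 10:A/T (Tv); 20:A/G (Ti).
Of the 3 differences, 1 transition and 2 transversions, so the answer is 2.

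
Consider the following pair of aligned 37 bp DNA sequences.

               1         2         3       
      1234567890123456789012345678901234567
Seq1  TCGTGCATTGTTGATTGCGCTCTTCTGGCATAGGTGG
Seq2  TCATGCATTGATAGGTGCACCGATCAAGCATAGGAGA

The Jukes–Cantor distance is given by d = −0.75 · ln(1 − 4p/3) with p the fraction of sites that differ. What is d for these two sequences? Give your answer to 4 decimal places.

0.4740

Mismatches occur at site 3 (G→A), site 11 (T→A), site 13 (G→A), site 14 (A→G), site 15 (T→G), site 19 (G→A), site 21 (T→C), site 22 (C→G), site 23 (T→A), site 26 (T→A), site 27 (G→A), site 35 (T→A), site 37 (G→A).
p = 13/37 = 0.351351.
d = −0.75 · ln(1 − (4/3)·0.351351) = −0.75 · ln(0.531532) = −0.75 · (-0.631992) = 0.4740.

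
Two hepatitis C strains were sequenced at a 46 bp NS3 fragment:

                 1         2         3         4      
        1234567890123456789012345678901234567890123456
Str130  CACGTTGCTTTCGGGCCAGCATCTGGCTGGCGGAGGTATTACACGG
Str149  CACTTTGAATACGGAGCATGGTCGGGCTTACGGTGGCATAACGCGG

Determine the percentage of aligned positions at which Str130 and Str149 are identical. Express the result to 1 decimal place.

The sequences differ at positions 4 (G/T), 8 (C/A), 9 (T/A), 11 (T/A), 15 (G/A), 16 (C/G), 19 (G/T), 20 (C/G), 21 (A/G), 24 (T/G), 29 (G/T), 30 (G/A), 34 (A/T), 37 (T/C), 40 (T/A), 43 (A/G).
30 of the 46 sites match, so the percent identity is 30/46 × 100 = 65.2%.

65.2%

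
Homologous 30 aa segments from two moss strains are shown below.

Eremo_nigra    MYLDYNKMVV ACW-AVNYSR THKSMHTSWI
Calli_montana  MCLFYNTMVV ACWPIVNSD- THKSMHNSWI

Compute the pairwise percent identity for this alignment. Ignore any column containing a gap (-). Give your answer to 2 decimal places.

75.00%

Excluding the 2 gap columns leaves 28 comparable sites.
Mismatches occur at site 2 (Y↔C), site 4 (D↔F), site 7 (K↔T), site 15 (A↔I), site 18 (Y↔S), site 19 (S↔D), site 27 (T↔N).
21 of the 28 comparable sites match, so the percent identity is 21/28 × 100 = 75.00%.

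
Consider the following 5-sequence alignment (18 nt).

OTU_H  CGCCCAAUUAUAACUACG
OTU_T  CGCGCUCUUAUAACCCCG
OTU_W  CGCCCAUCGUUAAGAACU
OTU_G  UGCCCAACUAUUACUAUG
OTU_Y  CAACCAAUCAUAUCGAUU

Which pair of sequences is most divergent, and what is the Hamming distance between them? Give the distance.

Pairwise Hamming distances:
  OTU_H vs OTU_T: 5
  OTU_H vs OTU_W: 7
  OTU_H vs OTU_G: 4
  OTU_H vs OTU_Y: 7
  OTU_T vs OTU_W: 10
  OTU_T vs OTU_G: 9
  OTU_T vs OTU_Y: 11
  OTU_W vs OTU_G: 9
  OTU_W vs OTU_Y: 10
  OTU_G vs OTU_Y: 9
The largest is 11, between OTU_T and OTU_Y.

11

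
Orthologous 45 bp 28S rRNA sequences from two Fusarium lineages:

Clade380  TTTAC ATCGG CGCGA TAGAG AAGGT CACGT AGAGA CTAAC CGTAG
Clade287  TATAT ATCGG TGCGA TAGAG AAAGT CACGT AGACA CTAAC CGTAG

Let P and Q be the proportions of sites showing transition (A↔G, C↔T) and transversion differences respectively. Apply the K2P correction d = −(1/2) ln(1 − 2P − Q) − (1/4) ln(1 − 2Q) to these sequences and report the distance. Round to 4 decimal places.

Mismatches occur at site 2 (T/A, transversion), site 5 (C/T, transition), site 11 (C/T, transition), site 23 (G/A, transition), site 34 (G/C, transversion).
Of the 5 differences, 3 transitions and 2 transversions over 45 sites: P = 3/45 = 0.066667, Q = 2/45 = 0.044444.
d = −0.5·ln(0.822222) − 0.25·ln(0.911112) = −0.5·(-0.195745) − 0.25·(-0.093089) = 0.1211.

0.1211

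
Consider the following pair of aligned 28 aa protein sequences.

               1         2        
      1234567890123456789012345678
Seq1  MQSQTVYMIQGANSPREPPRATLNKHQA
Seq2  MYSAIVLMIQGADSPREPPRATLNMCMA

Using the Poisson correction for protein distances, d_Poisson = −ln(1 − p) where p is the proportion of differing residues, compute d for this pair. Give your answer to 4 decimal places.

Mismatches occur at site 2 (Q→Y), site 4 (Q→A), site 5 (T→I), site 7 (Y→L), site 13 (N→D), site 25 (K→M), site 26 (H→C), site 27 (Q→M).
p = 8/28 = 0.285714.
d = −ln(1 − 0.285714) = −ln(0.714286) = 0.3365.

0.3365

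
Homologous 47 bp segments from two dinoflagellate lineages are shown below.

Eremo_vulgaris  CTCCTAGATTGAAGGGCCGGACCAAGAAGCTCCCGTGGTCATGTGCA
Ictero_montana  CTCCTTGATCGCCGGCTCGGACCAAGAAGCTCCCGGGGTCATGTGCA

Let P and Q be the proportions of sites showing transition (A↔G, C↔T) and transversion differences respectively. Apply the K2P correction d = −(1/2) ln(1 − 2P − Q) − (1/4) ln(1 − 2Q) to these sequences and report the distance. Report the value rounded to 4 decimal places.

Mismatches occur at site 6 (A↔T, transversion), site 10 (T↔C, transition), site 12 (A↔C, transversion), site 13 (A↔C, transversion), site 16 (G↔C, transversion), site 17 (C↔T, transition), site 36 (T↔G, transversion).
Of the 7 differences, 2 transitions and 5 transversions over 47 sites: P = 2/47 = 0.042553, Q = 5/47 = 0.106383.
d = −0.5·ln(0.808511) − 0.25·ln(0.787234) = −0.5·(-0.212561) − 0.25·(-0.239230) = 0.1661.

0.1661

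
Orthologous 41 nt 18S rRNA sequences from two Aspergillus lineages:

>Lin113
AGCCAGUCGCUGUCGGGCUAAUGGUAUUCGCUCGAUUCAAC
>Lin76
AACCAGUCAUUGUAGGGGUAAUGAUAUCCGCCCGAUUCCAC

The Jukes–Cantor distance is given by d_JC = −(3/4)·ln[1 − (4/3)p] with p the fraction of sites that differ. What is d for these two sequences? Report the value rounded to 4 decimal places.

Mismatches occur at site 2 (G↔A), site 9 (G↔A), site 10 (C↔U), site 14 (C↔A), site 18 (C↔G), site 24 (G↔A), site 28 (U↔C), site 32 (U↔C), site 39 (A↔C).
p = 9/41 = 0.219512.
d = −0.75 · ln(1 − (4/3)·0.219512) = −0.75 · ln(0.707317) = −0.75 · (-0.346276) = 0.2597.

0.2597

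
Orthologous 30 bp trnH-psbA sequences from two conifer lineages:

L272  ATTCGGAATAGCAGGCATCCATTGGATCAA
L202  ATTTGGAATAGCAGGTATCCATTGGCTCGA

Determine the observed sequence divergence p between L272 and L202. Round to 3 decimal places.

The sequences differ at positions 4 (C/T), 16 (C/T), 26 (A/C), 29 (A/G).
There are 4 differences over 30 sites, so p = 4/30 = 0.133.

0.133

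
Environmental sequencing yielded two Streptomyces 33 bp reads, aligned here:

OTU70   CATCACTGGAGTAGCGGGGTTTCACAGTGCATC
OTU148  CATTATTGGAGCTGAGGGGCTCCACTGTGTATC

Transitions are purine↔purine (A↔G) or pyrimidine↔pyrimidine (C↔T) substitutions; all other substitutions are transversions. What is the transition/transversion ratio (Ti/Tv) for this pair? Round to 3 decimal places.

2.000

Mismatches occur at site 4 (C→T, transition), site 6 (C→T, transition), site 12 (T→C, transition), site 13 (A→T, transversion), site 15 (C→A, transversion), site 20 (T→C, transition), site 22 (T→C, transition), site 26 (A→T, transversion), site 30 (C→T, transition).
Of the 9 differences, 6 transitions and 3 transversions, so Ti/Tv = 6/3 = 2.000.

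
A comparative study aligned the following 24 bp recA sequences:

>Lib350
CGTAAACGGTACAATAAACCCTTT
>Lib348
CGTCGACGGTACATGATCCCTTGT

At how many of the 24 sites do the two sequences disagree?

8

The sequences differ at positions 4 (A/C), 5 (A/G), 14 (A/T), 15 (T/G), 17 (A/T), 18 (A/C), 21 (C/T), 23 (T/G).
That gives 8 mismatches out of 24 aligned sites, so the Hamming distance is 8.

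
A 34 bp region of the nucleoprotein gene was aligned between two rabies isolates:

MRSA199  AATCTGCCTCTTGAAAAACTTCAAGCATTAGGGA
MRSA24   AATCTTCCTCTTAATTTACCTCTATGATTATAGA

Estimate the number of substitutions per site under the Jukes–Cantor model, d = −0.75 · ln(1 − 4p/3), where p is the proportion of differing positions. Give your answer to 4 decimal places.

0.4234

Mismatches occur at site 6 (G↔T), site 13 (G↔A), site 15 (A↔T), site 16 (A↔T), site 17 (A↔T), site 20 (T↔C), site 23 (A↔T), site 25 (G↔T), site 26 (C↔G), site 31 (G↔T), site 32 (G↔A).
p = 11/34 = 0.323529.
d = −0.75 · ln(1 − (4/3)·0.323529) = −0.75 · ln(0.568628) = −0.75 · (-0.564529) = 0.4234.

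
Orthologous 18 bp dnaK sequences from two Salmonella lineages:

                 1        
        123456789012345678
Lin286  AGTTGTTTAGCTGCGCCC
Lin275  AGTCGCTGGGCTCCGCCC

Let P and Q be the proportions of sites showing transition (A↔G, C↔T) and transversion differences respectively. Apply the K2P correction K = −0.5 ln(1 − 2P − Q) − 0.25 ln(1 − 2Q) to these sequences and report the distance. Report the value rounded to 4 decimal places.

Mismatches occur at site 4 (T↔C, transition), site 6 (T↔C, transition), site 8 (T↔G, transversion), site 9 (A↔G, transition), site 13 (G↔C, transversion).
Of the 5 differences, 3 transitions and 2 transversions over 18 sites: P = 3/18 = 0.166667, Q = 2/18 = 0.111111.
d = −0.5·ln(0.555555) − 0.25·ln(0.777778) = −0.5·(-0.587788) − 0.25·(-0.251314) = 0.3567.

0.3567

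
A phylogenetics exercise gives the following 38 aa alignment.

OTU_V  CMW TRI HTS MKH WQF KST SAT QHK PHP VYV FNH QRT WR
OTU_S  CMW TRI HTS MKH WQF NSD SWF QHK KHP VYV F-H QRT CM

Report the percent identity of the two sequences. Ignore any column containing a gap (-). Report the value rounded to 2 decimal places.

81.08%

Excluding the 1 gap column leaves 37 comparable sites.
Differing sites — 16:K/N; 18:T/D; 20:A/W; 21:T/F; 25:P/K; 37:W/C; 38:R/M.
30 of the 37 comparable sites match, so the percent identity is 30/37 × 100 = 81.08%.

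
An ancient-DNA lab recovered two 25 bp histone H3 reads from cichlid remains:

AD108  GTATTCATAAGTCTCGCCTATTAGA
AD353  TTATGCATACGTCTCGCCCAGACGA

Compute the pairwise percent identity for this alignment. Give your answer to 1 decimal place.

72.0%

The sequences differ at positions 1 (G/T), 5 (T/G), 10 (A/C), 19 (T/C), 21 (T/G), 22 (T/A), 23 (A/C).
18 of the 25 sites match, so the percent identity is 18/25 × 100 = 72.0%.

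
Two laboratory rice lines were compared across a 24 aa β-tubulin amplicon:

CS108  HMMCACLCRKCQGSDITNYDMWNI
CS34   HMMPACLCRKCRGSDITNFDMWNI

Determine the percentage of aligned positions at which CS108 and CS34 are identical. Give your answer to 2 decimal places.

87.50%

Mismatches occur at site 4 (C/P), site 12 (Q/R), site 19 (Y/F).
21 of the 24 sites match, so the percent identity is 21/24 × 100 = 87.50%.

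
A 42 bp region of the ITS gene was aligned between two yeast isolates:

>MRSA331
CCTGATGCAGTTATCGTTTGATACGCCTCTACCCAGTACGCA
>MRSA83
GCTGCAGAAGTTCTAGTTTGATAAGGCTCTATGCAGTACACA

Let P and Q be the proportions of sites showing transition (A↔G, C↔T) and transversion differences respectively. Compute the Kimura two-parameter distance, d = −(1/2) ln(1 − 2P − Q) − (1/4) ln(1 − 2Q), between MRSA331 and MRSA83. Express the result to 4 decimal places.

Differing sites — 1:C/G (Tv); 5:A/C (Tv); 6:T/A (Tv); 8:C/A (Tv); 13:A/C (Tv); 15:C/A (Tv); 24:C/A (Tv); 26:C/G (Tv); 32:C/T (Ti); 33:C/G (Tv); 40:G/A (Ti).
Of the 11 differences, 2 transitions and 9 transversions over 42 sites: P = 2/42 = 0.047619, Q = 9/42 = 0.214286.
d = −0.5·ln(0.690476) − 0.25·ln(0.571428) = −0.5·(-0.370374) − 0.25·(-0.559617) = 0.3251.

0.3251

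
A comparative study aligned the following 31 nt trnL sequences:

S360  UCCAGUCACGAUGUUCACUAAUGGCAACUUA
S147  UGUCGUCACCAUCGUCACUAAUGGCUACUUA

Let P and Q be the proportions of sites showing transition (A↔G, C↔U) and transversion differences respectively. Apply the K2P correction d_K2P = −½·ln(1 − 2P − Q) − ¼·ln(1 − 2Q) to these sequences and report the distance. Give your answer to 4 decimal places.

Mismatches occur at site 2 (C→G, transversion), site 3 (C→U, transition), site 4 (A→C, transversion), site 10 (G→C, transversion), site 13 (G→C, transversion), site 14 (U→G, transversion), site 26 (A→U, transversion).
Of the 7 differences, 1 transition and 6 transversions over 31 sites: P = 1/31 = 0.032258, Q = 6/31 = 0.193548.
d = −0.5·ln(0.741936) − 0.25·ln(0.612904) = −0.5·(-0.298492) − 0.25·(-0.489547) = 0.2716.

0.2716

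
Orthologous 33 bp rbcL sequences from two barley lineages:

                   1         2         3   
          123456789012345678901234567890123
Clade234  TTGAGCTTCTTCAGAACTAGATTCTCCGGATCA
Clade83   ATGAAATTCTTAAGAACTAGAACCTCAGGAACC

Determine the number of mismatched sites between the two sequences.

9

Differing sites — 1:T/A; 5:G/A; 6:C/A; 12:C/A; 22:T/A; 23:T/C; 27:C/A; 31:T/A; 33:A/C.
That gives 9 mismatches out of 33 aligned sites, so the Hamming distance is 9.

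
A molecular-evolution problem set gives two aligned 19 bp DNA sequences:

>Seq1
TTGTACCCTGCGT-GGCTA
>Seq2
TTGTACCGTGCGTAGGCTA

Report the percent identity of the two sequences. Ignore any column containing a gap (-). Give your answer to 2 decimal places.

94.44%

Excluding the 1 gap column leaves 18 comparable sites.
The sequences differ at position 8 (C/G).
17 of the 18 comparable sites match, so the percent identity is 17/18 × 100 = 94.44%.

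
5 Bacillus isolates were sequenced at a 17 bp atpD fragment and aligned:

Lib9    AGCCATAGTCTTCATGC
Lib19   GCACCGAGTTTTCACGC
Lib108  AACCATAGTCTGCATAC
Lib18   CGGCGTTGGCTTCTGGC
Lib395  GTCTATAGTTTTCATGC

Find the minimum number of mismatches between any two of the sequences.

Pairwise Hamming distances:
  Lib9 vs Lib19: 7
  Lib9 vs Lib108: 3
  Lib9 vs Lib18: 7
  Lib9 vs Lib395: 4
  Lib19 vs Lib108: 9
  Lib19 vs Lib18: 10
  Lib19 vs Lib395: 6
  Lib108 vs Lib18: 10
  Lib108 vs Lib395: 6
  Lib18 vs Lib395: 10
The smallest is 3, between Lib9 and Lib108.

3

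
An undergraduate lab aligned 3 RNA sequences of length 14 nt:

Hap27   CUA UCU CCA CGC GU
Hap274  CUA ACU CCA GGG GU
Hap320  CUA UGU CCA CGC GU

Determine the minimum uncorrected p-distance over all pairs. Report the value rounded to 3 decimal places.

Pairwise Hamming distances:
  Hap27 vs Hap274: 3
  Hap27 vs Hap320: 1
  Hap274 vs Hap320: 4
The smallest is 1 mismatch, between Hap27 and Hap320; p = 1/14 = 0.071.

0.071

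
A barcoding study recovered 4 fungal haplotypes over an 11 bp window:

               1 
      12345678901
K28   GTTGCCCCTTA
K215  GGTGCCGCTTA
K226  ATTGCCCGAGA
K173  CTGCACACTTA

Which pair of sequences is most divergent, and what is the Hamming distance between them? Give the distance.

Pairwise Hamming distances:
  K28 vs K215: 2
  K28 vs K226: 4
  K28 vs K173: 5
  K215 vs K226: 6
  K215 vs K173: 6
  K226 vs K173: 8
The largest is 8, between K226 and K173.

8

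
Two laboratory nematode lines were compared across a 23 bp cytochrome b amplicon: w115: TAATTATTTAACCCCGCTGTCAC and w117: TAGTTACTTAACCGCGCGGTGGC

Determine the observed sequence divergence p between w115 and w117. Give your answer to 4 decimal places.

Mismatches occur at site 3 (A↔G), site 7 (T↔C), site 14 (C↔G), site 18 (T↔G), site 21 (C↔G), site 22 (A↔G).
There are 6 differences over 23 sites, so p = 6/23 = 0.2609.

0.2609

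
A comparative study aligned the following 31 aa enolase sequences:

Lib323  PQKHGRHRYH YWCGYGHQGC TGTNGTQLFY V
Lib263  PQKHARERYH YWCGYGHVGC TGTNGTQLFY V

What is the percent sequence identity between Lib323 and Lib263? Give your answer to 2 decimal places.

Differing sites — 5:G/A; 7:H/E; 18:Q/V.
28 of the 31 sites match, so the percent identity is 28/31 × 100 = 90.32%.

90.32%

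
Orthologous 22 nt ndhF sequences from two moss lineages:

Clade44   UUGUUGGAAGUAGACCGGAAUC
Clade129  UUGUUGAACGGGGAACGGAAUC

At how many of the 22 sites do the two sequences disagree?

The sequences differ at positions 7 (G/A), 9 (A/C), 11 (U/G), 12 (A/G), 15 (C/A).
That gives 5 mismatches out of 22 aligned sites, so the Hamming distance is 5.

5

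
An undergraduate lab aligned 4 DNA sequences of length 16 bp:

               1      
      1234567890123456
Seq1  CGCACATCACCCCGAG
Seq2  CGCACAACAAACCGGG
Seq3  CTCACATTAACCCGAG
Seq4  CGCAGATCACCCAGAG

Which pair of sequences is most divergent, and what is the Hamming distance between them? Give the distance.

6

Pairwise Hamming distances:
  Seq1 vs Seq2: 4
  Seq1 vs Seq3: 3
  Seq1 vs Seq4: 2
  Seq2 vs Seq3: 5
  Seq2 vs Seq4: 6
  Seq3 vs Seq4: 5
The largest is 6, between Seq2 and Seq4.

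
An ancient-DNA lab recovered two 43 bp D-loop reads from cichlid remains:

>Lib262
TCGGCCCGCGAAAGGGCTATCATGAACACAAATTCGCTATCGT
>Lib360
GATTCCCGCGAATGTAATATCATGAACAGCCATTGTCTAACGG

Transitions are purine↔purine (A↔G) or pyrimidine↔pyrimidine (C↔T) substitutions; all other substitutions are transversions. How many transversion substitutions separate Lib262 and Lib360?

The sequences differ at positions 1 (T/G, transversion), 2 (C/A, transversion), 3 (G/T, transversion), 4 (G/T, transversion), 13 (A/T, transversion), 15 (G/T, transversion), 16 (G/A, transition), 17 (C/A, transversion), 29 (C/G, transversion), 30 (A/C, transversion), 31 (A/C, transversion), 35 (C/G, transversion), 36 (G/T, transversion), 40 (T/A, transversion), 43 (T/G, transversion).
Of the 15 differences, 1 transition and 14 transversions, so the answer is 14.

14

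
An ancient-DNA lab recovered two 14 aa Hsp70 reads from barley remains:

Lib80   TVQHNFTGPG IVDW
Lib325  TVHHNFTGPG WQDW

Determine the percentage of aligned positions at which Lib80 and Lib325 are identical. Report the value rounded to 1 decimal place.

78.6%

Mismatches occur at site 3 (Q→H), site 11 (I→W), site 12 (V→Q).
11 of the 14 sites match, so the percent identity is 11/14 × 100 = 78.6%.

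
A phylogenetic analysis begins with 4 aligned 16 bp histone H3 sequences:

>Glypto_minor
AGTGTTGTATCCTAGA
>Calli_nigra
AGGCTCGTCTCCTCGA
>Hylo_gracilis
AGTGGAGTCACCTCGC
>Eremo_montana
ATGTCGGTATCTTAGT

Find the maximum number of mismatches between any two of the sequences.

Pairwise Hamming distances:
  Glypto_minor vs Calli_nigra: 5
  Glypto_minor vs Hylo_gracilis: 6
  Glypto_minor vs Eremo_montana: 7
  Calli_nigra vs Hylo_gracilis: 6
  Calli_nigra vs Eremo_montana: 8
  Hylo_gracilis vs Eremo_montana: 10
The largest is 10, between Hylo_gracilis and Eremo_montana.

10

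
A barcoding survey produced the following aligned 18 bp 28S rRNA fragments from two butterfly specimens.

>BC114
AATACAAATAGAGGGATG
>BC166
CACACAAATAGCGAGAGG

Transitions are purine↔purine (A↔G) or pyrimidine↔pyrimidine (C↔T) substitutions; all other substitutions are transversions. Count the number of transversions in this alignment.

3

Mismatches occur at site 1 (A/C, transversion), site 3 (T/C, transition), site 12 (A/C, transversion), site 14 (G/A, transition), site 17 (T/G, transversion).
Of the 5 differences, 2 transitions and 3 transversions, so the answer is 3.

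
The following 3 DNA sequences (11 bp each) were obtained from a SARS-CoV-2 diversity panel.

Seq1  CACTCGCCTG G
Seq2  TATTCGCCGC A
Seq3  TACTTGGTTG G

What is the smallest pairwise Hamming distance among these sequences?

4

Pairwise Hamming distances:
  Seq1 vs Seq2: 5
  Seq1 vs Seq3: 4
  Seq2 vs Seq3: 7
The smallest is 4, between Seq1 and Seq3.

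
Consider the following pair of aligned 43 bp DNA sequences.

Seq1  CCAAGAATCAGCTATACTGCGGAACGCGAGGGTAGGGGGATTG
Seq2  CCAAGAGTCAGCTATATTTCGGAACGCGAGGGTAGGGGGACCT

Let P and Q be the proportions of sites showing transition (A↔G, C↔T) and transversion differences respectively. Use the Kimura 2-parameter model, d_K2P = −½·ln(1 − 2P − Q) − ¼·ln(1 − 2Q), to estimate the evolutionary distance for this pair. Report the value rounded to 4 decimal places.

Mismatches occur at site 7 (A/G, transition), site 17 (C/T, transition), site 19 (G/T, transversion), site 41 (T/C, transition), site 42 (T/C, transition), site 43 (G/T, transversion).
Of the 6 differences, 4 transitions and 2 transversions over 43 sites: P = 4/43 = 0.093023, Q = 2/43 = 0.046512.
d = −0.5·ln(0.767442) − 0.25·ln(0.906976) = −0.5·(-0.264692) − 0.25·(-0.097639) = 0.1568.

0.1568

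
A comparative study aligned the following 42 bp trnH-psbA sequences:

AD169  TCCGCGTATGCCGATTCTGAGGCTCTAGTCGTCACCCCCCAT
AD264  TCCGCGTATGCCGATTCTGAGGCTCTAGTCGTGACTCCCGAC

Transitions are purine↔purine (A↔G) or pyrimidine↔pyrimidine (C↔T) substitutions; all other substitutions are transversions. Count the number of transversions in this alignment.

2

Differing sites — 33:C/G (Tv); 36:C/T (Ti); 40:C/G (Tv); 42:T/C (Ti).
Of the 4 differences, 2 transitions and 2 transversions, so the answer is 2.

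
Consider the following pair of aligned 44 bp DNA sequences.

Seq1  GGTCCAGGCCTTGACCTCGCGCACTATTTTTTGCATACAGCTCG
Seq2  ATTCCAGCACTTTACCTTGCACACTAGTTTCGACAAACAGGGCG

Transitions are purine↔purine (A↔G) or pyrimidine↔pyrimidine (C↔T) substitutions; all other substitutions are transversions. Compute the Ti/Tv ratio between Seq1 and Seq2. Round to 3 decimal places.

Differing sites — 1:G/A (Ti); 2:G/T (Tv); 8:G/C (Tv); 9:C/A (Tv); 13:G/T (Tv); 18:C/T (Ti); 21:G/A (Ti); 27:T/G (Tv); 31:T/C (Ti); 32:T/G (Tv); 33:G/A (Ti); 36:T/A (Tv); 41:C/G (Tv); 42:T/G (Tv).
Of the 14 differences, 5 transitions and 9 transversions, so Ti/Tv = 5/9 = 0.556.

0.556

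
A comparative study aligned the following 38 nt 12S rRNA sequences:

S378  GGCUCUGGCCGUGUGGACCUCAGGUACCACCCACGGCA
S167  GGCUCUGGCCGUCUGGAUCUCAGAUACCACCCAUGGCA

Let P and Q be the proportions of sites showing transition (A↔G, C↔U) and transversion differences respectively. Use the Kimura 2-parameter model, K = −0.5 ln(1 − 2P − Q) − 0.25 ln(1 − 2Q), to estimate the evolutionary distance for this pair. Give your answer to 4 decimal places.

0.1153

Mismatches occur at site 13 (G/C, transversion), site 18 (C/U, transition), site 24 (G/A, transition), site 34 (C/U, transition).
Of the 4 differences, 3 transitions and 1 transversion over 38 sites: P = 3/38 = 0.078947, Q = 1/38 = 0.026316.
d = −0.5·ln(0.815790) − 0.25·ln(0.947368) = −0.5·(-0.203598) − 0.25·(-0.054068) = 0.1153.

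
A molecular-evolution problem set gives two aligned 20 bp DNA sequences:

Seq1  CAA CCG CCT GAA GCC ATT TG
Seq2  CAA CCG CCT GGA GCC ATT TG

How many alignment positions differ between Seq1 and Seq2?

1

The sequences differ at position 11 (A/G).
That gives 1 mismatch out of 20 aligned sites, so the Hamming distance is 1.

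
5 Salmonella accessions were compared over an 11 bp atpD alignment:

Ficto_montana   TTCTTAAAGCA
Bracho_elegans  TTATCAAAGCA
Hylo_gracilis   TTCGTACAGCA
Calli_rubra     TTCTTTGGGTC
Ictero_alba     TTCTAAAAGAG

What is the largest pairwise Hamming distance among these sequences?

Pairwise Hamming distances:
  Ficto_montana vs Bracho_elegans: 2
  Ficto_montana vs Hylo_gracilis: 2
  Ficto_montana vs Calli_rubra: 5
  Ficto_montana vs Ictero_alba: 3
  Bracho_elegans vs Hylo_gracilis: 4
  Bracho_elegans vs Calli_rubra: 7
  Bracho_elegans vs Ictero_alba: 4
  Hylo_gracilis vs Calli_rubra: 6
  Hylo_gracilis vs Ictero_alba: 5
  Calli_rubra vs Ictero_alba: 6
The largest is 7, between Bracho_elegans and Calli_rubra.

7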